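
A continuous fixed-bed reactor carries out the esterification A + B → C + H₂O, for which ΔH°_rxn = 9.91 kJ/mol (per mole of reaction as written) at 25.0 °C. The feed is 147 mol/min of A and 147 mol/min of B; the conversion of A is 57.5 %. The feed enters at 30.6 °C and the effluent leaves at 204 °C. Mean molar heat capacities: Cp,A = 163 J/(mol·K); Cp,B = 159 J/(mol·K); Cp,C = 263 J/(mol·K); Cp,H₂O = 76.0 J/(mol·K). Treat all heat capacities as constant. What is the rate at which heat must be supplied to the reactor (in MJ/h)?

Q_in = 558 MJ/h

Extent of reaction ξ = 0.575 × 147 = 84.525 mol/min
Reaction term: ξ·ΔH°_rxn = 84.525 × 9.91 = 837.64 kJ/min
Sensible, feed 30.6→25 °C: -265.07 kJ/min
Outlet flows (mol/min): A 62.475, B 62.475, C 84.525, H₂O 84.525
Sensible, products 25→204 °C: 8730 kJ/min
Q = ΔH = 9302.6 kJ/min = 155.04 kW
Heat supplied = 558.15 MJ/h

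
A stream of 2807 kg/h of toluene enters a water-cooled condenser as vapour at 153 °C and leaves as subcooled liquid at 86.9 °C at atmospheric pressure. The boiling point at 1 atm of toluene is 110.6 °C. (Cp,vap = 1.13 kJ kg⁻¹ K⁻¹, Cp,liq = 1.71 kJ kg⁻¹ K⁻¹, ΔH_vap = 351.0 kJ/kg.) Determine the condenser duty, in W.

vapour 153→110.6 °C: -47.912 kJ/kg
condensation at 110.6 °C: -351 kJ/kg
liquid 110.6→86.9 °C: -40.527 kJ/kg
Δh = -47.912 + -351 + -40.527 = -439.44 kJ/kg
Q = ṁ·Δh = 2807 kg/h × -439.44 kJ/kg = -1.2335e+06 kJ/h
|Q| = 342.64 kW = 342640 W

Q_c = 343000 W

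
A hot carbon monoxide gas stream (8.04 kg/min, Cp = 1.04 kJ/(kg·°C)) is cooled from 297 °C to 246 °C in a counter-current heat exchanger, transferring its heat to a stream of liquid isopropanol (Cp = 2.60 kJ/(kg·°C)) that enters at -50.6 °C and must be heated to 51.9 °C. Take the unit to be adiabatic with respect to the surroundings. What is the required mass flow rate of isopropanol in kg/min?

Heat released by hot stream: Q = 8.04 × 1.04 × (297 − 246) = 426.44 kJ/min
Energy balance on cold side (adiabatic exchanger): Q = ṁ_c·Cp_c·(T_c,out − T_c,in)
ṁ_c = 426.44 / [2.60 × (51.9 − -50.6)] = 1.6002 kg/min

ṁ_c = 1.60 kg/min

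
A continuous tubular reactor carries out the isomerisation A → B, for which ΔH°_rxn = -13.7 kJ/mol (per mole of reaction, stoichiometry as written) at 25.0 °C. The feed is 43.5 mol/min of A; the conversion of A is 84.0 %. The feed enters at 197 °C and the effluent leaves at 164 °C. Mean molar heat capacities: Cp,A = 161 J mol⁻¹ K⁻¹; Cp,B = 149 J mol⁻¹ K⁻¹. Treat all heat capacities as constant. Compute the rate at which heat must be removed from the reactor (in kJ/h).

Q_out = 47600 kJ/h

Extent of reaction ξ = 0.840 × 43.5 = 36.54 mol/min
Reaction term: ξ·ΔH°_rxn = 36.54 × -13.7 = -500.6 kJ/min
Sensible, feed 197→25 °C: -1204.6 kJ/min
Outlet flows (mol/min): A 6.96, B 36.54
Sensible, products 25→164 °C: 912.54 kJ/min
Q = ΔH = -792.66 kJ/min = -13.211 kW
Heat removed = 47560 kJ/h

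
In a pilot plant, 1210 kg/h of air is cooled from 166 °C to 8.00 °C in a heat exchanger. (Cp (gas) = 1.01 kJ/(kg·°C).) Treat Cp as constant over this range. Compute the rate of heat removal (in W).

Q = ṁ·Cp·ΔT = 1210 × 1.01 × (8.00 − 166) = -193090 kJ/h
Converting: 193090 / 3600 s = 53.637 kW
Cooling duty = 53637 W

Q_c = 53600 W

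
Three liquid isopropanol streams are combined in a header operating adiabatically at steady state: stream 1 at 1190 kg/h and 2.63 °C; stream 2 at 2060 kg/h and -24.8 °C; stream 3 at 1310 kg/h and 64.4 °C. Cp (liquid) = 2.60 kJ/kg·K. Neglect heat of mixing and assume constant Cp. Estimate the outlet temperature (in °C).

No heat crosses the boundary, so H_out = H_in.
Σ ṁᵢCp,ᵢTᵢ = 1190×2.60×2.63 + 2060×2.60×-24.8 + 1310×2.60×64.4 = 94655
Σ ṁᵢCp,ᵢ = 1190×2.60 + 2060×2.60 + 1310×2.60 = 11856
T_out = 94655 / 11856 = 7.9837 °C

T_out = 7.98 °C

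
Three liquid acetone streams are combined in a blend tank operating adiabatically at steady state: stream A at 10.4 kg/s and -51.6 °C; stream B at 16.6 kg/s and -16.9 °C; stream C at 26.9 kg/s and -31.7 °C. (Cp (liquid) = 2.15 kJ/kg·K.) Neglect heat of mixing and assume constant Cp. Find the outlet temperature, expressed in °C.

T_out = -31.0 °C

Energy balance with Q = 0: Σ ṁᵢCp,ᵢ(T_out − Tᵢ) = 0
Σ ṁᵢCp,ᵢTᵢ = 10.4×2.15×-51.6 + 16.6×2.15×-16.9 + 26.9×2.15×-31.7 = -3590.3
Σ ṁᵢCp,ᵢ = 10.4×2.15 + 16.6×2.15 + 26.9×2.15 = 115.88
T_out = -3590.3 / 115.88 = -30.982 °C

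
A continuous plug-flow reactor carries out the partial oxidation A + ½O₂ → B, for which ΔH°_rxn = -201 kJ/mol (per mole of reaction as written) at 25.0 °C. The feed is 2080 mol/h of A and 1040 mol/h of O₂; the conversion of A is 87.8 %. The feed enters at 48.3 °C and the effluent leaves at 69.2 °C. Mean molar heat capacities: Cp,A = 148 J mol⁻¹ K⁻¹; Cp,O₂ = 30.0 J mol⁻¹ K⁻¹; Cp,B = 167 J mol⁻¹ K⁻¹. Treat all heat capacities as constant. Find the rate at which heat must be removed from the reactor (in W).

Q_out = 99900 W

Extent of reaction ξ = 0.878 × 2080 = 1826.2 mol/h
Reaction term: ξ·ΔH°_rxn = 1826.2 × -201 = -367070 kJ/h
Sensible, feed 48.3→25 °C: -7899.6 kJ/h
Outlet flows (mol/h): A 253.76, O₂ 126.88, B 1826.2
Sensible, products 25→69.2 °C: 15308 kJ/h
Q = ΔH = -359670 kJ/h = -99.907 kW
Heat removed = 99907 W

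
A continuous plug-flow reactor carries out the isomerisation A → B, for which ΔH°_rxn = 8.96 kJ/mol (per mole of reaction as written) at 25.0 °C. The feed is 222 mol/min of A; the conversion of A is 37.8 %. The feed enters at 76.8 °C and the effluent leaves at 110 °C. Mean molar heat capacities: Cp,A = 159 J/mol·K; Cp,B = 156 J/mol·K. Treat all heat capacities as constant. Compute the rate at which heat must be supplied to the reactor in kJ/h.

Q_in = 114000 kJ/h

Extent of reaction ξ = 0.378 × 222 = 83.916 mol/min
Reaction term: ξ·ΔH°_rxn = 83.916 × 8.96 = 751.89 kJ/min
Sensible, feed 76.8→25 °C: -1828.4 kJ/min
Outlet flows (mol/min): A 138.08, B 83.916
Sensible, products 25→110 °C: 2978.9 kJ/min
Q = ΔH = 1902.4 kJ/min = 31.706 kW
Heat supplied = 114140 kJ/h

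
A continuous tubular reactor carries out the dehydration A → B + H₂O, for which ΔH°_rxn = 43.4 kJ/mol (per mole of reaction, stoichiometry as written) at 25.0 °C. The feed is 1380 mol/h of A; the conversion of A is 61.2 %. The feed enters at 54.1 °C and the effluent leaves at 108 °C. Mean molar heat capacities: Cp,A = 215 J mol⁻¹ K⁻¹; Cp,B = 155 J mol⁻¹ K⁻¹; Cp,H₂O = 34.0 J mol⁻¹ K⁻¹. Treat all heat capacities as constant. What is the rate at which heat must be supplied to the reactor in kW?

Extent of reaction ξ = 0.612 × 1380 = 844.56 mol/h
Reaction term: ξ·ΔH°_rxn = 844.56 × 43.4 = 36654 kJ/h
Sensible, feed 54.1→25 °C: -8634 kJ/h
Outlet flows (mol/h): A 535.44, B 844.56, H₂O 844.56
Sensible, products 25→108 °C: 22804 kJ/h
Q = ΔH = 50823 kJ/h = 14.118 kW
Heat supplied = 14.118 kW

Q_in = 14.1 kW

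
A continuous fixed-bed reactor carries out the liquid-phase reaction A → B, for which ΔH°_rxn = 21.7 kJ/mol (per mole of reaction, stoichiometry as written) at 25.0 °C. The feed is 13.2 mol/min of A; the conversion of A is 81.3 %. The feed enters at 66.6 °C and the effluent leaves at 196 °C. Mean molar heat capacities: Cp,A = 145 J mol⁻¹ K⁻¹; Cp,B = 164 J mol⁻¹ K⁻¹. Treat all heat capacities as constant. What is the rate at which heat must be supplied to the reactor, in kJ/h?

Q_in = 30900 kJ/h

Extent of reaction ξ = 0.813 × 13.2 = 10.732 mol/min
Reaction term: ξ·ΔH°_rxn = 10.732 × 21.7 = 232.88 kJ/min
Sensible, feed 66.6→25 °C: -79.622 kJ/min
Outlet flows (mol/min): A 2.4684, B 10.732
Sensible, products 25→196 °C: 362.16 kJ/min
Q = ΔH = 515.41 kJ/min = 8.5902 kW
Heat supplied = 30925 kJ/h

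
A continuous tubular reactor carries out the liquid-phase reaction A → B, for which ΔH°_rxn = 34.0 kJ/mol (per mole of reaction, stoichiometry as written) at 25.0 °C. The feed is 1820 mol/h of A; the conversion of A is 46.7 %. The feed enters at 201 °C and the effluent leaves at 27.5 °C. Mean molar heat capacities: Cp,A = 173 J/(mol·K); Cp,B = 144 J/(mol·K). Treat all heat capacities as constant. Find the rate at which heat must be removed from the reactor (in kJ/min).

Q_out = 430 kJ/min

Extent of reaction ξ = 0.467 × 1820 = 849.94 mol/h
Reaction term: ξ·ΔH°_rxn = 849.94 × 34.0 = 28898 kJ/h
Sensible, feed 201→25 °C: -55415 kJ/h
Outlet flows (mol/h): A 970.06, B 849.94
Sensible, products 25→27.5 °C: 725.53 kJ/h
Q = ΔH = -25792 kJ/h = -7.1644 kW
Heat removed = 429.86 kJ/min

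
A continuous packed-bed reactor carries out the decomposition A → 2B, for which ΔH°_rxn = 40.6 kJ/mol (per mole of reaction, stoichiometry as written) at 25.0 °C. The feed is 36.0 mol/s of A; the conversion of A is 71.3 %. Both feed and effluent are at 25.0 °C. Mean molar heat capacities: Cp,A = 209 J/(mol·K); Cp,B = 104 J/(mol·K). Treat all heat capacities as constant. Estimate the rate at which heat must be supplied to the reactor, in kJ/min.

Q_in = 62500 kJ/min

Extent of reaction ξ = 0.713 × 36.0 = 25.668 mol/s
Reaction term: ξ·ΔH°_rxn = 25.668 × 40.6 = 1042.1 kJ/s
Q = ΔH = 1042.1 kJ/s = 1042.1 kW
Heat supplied = 62527 kJ/min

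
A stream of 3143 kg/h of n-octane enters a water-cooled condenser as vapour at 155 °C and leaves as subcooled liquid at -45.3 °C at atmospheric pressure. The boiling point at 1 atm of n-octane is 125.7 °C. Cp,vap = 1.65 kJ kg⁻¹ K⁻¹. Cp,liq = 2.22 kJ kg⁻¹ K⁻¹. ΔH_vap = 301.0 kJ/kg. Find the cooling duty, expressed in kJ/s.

Q_c = 636 kJ/s

vapour 155→125.7 °C: -48.345 kJ/kg
condensation at 125.7 °C: -301 kJ/kg
liquid 125.7→-45.3 °C: -379.62 kJ/kg
Δh = -48.345 + -301 + -379.62 = -728.97 kJ/kg
Q = ṁ·Δh = 3143 kg/h × -728.97 kJ/kg = -2.2911e+06 kJ/h
|Q| = 636.43 kW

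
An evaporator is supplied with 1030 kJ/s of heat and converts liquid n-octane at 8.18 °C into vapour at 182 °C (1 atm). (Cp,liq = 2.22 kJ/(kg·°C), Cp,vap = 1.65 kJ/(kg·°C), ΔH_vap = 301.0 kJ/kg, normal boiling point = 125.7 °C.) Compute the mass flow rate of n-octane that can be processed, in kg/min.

Δh = 2.22×(125.7−8.18) + 301.0 + 1.65×(182−125.7) = 654.79 kJ/kg
Q = 1030 kJ/s = 1030 kJ/s = 61800 kJ/min
ṁ = Q/Δh = 61800 / 654.79 = 94.381 kg/min

ṁ = 94.4 kg/min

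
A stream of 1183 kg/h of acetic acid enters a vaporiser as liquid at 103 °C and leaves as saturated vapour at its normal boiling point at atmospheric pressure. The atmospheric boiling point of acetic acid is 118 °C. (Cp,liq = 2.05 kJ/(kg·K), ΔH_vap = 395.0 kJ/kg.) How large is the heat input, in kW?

liquid 103→118 °C: 30.75 kJ/kg
vaporisation at 118 °C: 395 kJ/kg
Δh = 30.75 + 395 = 425.75 kJ/kg
Q = ṁ·Δh = 1183 kg/h × 425.75 kJ/kg = 503660 kJ/h
|Q| = 139.91 kW

Q = 140 kW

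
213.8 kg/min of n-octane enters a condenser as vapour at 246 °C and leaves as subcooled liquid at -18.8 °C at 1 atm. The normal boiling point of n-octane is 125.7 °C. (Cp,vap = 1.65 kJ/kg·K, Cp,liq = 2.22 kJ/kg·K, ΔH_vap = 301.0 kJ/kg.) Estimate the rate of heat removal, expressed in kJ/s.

Q_c = 2920 kJ/s

vapour 246→125.7 °C: -198.49 kJ/kg
condensation at 125.7 °C: -301 kJ/kg
liquid 125.7→-18.8 °C: -320.79 kJ/kg
Δh = -198.49 + -301 + -320.79 = -820.28 kJ/kg
Q = ṁ·Δh = 213.8 kg/min × -820.28 kJ/kg = -175380 kJ/min
|Q| = 2922.9 kW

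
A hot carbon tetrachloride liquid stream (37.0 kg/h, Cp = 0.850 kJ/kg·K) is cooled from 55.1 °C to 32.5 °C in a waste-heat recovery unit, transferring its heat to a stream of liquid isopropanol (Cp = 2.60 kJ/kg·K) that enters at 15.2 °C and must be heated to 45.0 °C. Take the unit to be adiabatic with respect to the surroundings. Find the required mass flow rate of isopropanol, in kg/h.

ṁ_c = 9.17 kg/h

Heat released by hot stream: Q = 37.0 × 0.850 × (55.1 − 32.5) = 710.77 kJ/h
Energy balance on cold side (adiabatic exchanger): Q = ṁ_c·Cp_c·(T_c,out − T_c,in)
ṁ_c = 710.77 / [2.60 × (45.0 − 15.2)] = 9.1736 kg/h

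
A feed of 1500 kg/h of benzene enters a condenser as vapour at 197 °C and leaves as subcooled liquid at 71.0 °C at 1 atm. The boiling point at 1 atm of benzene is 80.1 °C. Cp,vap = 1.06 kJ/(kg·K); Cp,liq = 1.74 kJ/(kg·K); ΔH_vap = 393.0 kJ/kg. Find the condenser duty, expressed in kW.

Q_c = 222 kW

vapour 197→80.1 °C: -123.91 kJ/kg
condensation at 80.1 °C: -393 kJ/kg
liquid 80.1→71.0 °C: -15.834 kJ/kg
Δh = -123.91 + -393 + -15.834 = -532.75 kJ/kg
Q = ṁ·Δh = 1500 kg/h × -532.75 kJ/kg = -799120 kJ/h
|Q| = 221.98 kW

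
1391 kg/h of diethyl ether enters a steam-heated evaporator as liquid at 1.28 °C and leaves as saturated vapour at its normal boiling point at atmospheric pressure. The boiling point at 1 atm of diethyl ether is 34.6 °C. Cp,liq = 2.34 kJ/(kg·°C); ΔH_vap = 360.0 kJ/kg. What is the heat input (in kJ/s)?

Q = 169 kJ/s

liquid 1.28→34.6 °C: 77.969 kJ/kg
vaporisation at 34.6 °C: 360 kJ/kg
Δh = 77.969 + 360 = 437.97 kJ/kg
Q = ṁ·Δh = 1391 kg/h × 437.97 kJ/kg = 609210 kJ/h
|Q| = 169.23 kW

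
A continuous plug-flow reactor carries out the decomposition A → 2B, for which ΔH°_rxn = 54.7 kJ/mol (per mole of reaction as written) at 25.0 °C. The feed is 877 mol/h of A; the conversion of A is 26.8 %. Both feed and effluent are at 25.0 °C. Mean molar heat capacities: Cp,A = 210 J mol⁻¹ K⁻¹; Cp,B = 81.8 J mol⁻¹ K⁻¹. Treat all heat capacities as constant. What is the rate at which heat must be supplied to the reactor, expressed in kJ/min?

Q_in = 214 kJ/min

Extent of reaction ξ = 0.268 × 877 = 235.04 mol/h
Reaction term: ξ·ΔH°_rxn = 235.04 × 54.7 = 12856 kJ/h
Q = ΔH = 12856 kJ/h = 3.5712 kW
Heat supplied = 214.27 kJ/min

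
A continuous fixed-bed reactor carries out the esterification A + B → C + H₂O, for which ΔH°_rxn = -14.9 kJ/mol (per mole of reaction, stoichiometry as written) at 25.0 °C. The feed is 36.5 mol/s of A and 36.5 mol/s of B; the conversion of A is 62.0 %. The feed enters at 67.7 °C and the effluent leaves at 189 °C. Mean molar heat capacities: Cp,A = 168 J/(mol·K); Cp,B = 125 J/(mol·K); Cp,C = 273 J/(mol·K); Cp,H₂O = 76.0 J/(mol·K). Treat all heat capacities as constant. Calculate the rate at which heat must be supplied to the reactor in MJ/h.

Extent of reaction ξ = 0.620 × 36.5 = 22.63 mol/s
Reaction term: ξ·ΔH°_rxn = 22.63 × -14.9 = -337.19 kJ/s
Sensible, feed 67.7→25 °C: -456.66 kJ/s
Outlet flows (mol/s): A 13.87, B 13.87, C 22.63, H₂O 22.63
Sensible, products 25→189 °C: 1961.7 kJ/s
Q = ΔH = 1167.9 kJ/s = 1167.9 kW
Heat supplied = 4204.4 MJ/h

Q_in = 4200 MJ/h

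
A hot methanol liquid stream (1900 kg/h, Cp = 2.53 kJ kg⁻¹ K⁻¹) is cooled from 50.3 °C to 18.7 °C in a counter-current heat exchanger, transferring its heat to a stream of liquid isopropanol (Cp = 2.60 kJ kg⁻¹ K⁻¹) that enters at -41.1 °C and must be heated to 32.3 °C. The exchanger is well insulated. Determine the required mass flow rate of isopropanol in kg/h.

Heat released by hot stream: Q = 1900 × 2.53 × (50.3 − 18.7) = 151900 kJ/h
Energy balance on cold side (adiabatic exchanger): Q = ṁ_c·Cp_c·(T_c,out − T_c,in)
ṁ_c = 151900 / [2.60 × (32.3 − -41.1)] = 795.96 kg/h

ṁ_c = 796 kg/h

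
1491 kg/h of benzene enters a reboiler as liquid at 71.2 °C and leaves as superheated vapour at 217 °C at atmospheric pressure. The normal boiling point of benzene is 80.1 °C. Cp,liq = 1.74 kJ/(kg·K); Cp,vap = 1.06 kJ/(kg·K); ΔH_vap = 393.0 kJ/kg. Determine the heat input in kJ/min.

Q = 13800 kJ/min

liquid 71.2→80.1 °C: 15.486 kJ/kg
vaporisation at 80.1 °C: 393 kJ/kg
vapour 80.1→217 °C: 145.11 kJ/kg
Δh = 15.486 + 393 + 145.11 = 553.6 kJ/kg
Q = ṁ·Δh = 1491 kg/h × 553.6 kJ/kg = 825420 kJ/h
|Q| = 229.28 kW = 13757 kJ/min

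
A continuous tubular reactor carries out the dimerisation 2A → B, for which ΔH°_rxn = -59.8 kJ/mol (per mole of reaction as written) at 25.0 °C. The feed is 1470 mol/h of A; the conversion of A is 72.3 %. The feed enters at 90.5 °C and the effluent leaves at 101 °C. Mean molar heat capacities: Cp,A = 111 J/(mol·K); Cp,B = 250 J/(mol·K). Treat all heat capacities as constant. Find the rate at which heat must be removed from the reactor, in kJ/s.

Q_out = 8.04 kJ/s

Extent of reaction ξ = 0.723 × 1470 / 2 = 531.4 mol/h
Reaction term: ξ·ΔH°_rxn = 531.4 × -59.8 = -31778 kJ/h
Sensible, feed 90.5→25 °C: -10688 kJ/h
Outlet flows (mol/h): A 407.19, B 531.4
Sensible, products 25→101 °C: 13532 kJ/h
Q = ΔH = -28934 kJ/h = -8.0372 kW
Heat removed = 8.0372 kJ/s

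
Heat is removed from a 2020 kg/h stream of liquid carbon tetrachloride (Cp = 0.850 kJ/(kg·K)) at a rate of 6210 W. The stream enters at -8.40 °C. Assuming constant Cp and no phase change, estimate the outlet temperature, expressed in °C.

T_out = -21.4 °C

Q = 6210 W = 22356 kJ/h
ΔT = Q/(ṁ·Cp) = 22356/(2020×0.850) = 13.02 K
T_out = -8.40 − 13.02 = -21.42 °C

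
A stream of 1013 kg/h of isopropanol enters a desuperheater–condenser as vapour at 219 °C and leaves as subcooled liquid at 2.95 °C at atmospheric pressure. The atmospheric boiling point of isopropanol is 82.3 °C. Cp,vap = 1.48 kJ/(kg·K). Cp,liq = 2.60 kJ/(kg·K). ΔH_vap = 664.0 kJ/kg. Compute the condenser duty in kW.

vapour 219→82.3 °C: -202.32 kJ/kg
condensation at 82.3 °C: -664 kJ/kg
liquid 82.3→2.95 °C: -206.31 kJ/kg
Δh = -202.32 + -664 + -206.31 = -1072.6 kJ/kg
Q = ṁ·Δh = 1013 kg/h × -1072.6 kJ/kg = -1.0866e+06 kJ/h
|Q| = 301.83 kW

Q_c = 302 kW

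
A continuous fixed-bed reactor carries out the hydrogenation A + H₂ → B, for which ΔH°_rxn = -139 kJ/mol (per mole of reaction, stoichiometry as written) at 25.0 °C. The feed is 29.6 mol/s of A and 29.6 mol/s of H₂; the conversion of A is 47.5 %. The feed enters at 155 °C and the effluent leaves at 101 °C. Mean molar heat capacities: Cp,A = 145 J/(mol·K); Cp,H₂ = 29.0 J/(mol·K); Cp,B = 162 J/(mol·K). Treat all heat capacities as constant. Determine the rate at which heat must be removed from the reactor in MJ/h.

Extent of reaction ξ = 0.475 × 29.6 = 14.06 mol/s
Reaction term: ξ·ΔH°_rxn = 14.06 × -139 = -1954.3 kJ/s
Sensible, feed 155→25 °C: -669.55 kJ/s
Outlet flows (mol/s): A 15.54, H₂ 15.54, B 14.06
Sensible, products 25→101 °C: 378.61 kJ/s
Q = ΔH = -2245.3 kJ/s = -2245.3 kW
Heat removed = 8083 MJ/h

Q_out = 8080 MJ/h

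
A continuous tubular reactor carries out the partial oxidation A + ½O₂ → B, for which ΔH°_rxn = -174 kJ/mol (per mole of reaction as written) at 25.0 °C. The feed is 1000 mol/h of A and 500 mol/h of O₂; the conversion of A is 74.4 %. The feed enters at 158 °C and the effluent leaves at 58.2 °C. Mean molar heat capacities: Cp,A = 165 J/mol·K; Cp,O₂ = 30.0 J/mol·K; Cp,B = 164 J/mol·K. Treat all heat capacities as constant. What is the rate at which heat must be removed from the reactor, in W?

Extent of reaction ξ = 0.744 × 1000 = 744 mol/h
Reaction term: ξ·ΔH°_rxn = 744 × -174 = -129460 kJ/h
Sensible, feed 158→25 °C: -23940 kJ/h
Outlet flows (mol/h): A 256, O₂ 128, B 744
Sensible, products 25→58.2 °C: 5580.8 kJ/h
Q = ΔH = -147820 kJ/h = -41.06 kW
Heat removed = 41060 W

Q_out = 41100 W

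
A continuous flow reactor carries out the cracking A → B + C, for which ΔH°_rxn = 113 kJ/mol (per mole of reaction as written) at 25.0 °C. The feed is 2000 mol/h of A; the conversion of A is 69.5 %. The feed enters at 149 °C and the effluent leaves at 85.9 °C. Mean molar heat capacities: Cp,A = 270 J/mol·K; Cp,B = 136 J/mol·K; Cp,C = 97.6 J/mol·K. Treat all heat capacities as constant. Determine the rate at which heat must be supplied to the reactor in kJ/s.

Q_in = 33.3 kJ/s

Extent of reaction ξ = 0.695 × 2000 = 1390 mol/h
Reaction term: ξ·ΔH°_rxn = 1390 × 113 = 157070 kJ/h
Sensible, feed 149→25 °C: -66960 kJ/h
Outlet flows (mol/h): A 610, B 1390, C 1390
Sensible, products 25→85.9 °C: 29805 kJ/h
Q = ΔH = 119910 kJ/h = 33.31 kW
Heat supplied = 33.31 kJ/s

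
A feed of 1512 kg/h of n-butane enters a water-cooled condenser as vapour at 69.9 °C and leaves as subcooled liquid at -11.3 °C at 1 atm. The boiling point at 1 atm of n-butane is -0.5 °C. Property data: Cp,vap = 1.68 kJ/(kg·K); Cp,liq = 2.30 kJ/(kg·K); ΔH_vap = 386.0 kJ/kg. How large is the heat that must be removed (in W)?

vapour 69.9→-0.5 °C: -118.27 kJ/kg
condensation at -0.5 °C: -386 kJ/kg
liquid -0.5→-11.3 °C: -24.84 kJ/kg
Δh = -118.27 + -386 + -24.84 = -529.11 kJ/kg
Q = ṁ·Δh = 1512 kg/h × -529.11 kJ/kg = -800020 kJ/h
|Q| = 222.23 kW = 222230 W

Q_c = 222000 W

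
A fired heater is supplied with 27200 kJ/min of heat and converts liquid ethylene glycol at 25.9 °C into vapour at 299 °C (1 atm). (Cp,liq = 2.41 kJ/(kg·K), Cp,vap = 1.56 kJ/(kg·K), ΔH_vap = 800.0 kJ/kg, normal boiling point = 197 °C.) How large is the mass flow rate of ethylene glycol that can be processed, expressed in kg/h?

ṁ = 1190 kg/h

Δh = 2.41×(197−25.9) + 800.0 + 1.56×(299−197) = 1371.5 kJ/kg
Q = 27200 kJ/min = 453.33 kJ/s = 1.632e+06 kJ/h
ṁ = Q/Δh = 1.632e+06 / 1371.5 = 1190 kg/h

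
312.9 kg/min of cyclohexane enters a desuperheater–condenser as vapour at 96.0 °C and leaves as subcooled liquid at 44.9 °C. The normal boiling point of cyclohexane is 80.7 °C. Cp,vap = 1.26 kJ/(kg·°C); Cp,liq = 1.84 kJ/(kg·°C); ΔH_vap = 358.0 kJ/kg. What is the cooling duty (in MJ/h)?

vapour 96.0→80.7 °C: -19.278 kJ/kg
condensation at 80.7 °C: -358 kJ/kg
liquid 80.7→44.9 °C: -65.872 kJ/kg
Δh = -19.278 + -358 + -65.872 = -443.15 kJ/kg
Q = ṁ·Δh = 312.9 kg/min × -443.15 kJ/kg = -138660 kJ/min
|Q| = 2311 kW = 8319.7 MJ/h

Q_c = 8320 MJ/h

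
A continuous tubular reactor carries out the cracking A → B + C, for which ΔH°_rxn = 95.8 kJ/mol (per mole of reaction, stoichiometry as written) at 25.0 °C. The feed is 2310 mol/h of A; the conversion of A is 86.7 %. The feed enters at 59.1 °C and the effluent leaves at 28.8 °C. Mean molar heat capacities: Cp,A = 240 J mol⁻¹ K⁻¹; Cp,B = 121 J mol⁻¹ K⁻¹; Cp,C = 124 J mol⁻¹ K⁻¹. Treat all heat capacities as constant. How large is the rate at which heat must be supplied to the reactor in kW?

Q_in = 48.6 kW

Extent of reaction ξ = 0.867 × 2310 = 2002.8 mol/h
Reaction term: ξ·ΔH°_rxn = 2002.8 × 95.8 = 191870 kJ/h
Sensible, feed 59.1→25 °C: -18905 kJ/h
Outlet flows (mol/h): A 307.23, B 2002.8, C 2002.8
Sensible, products 25→28.8 °C: 2144.8 kJ/h
Q = ΔH = 175110 kJ/h = 48.64 kW
Heat supplied = 48.64 kW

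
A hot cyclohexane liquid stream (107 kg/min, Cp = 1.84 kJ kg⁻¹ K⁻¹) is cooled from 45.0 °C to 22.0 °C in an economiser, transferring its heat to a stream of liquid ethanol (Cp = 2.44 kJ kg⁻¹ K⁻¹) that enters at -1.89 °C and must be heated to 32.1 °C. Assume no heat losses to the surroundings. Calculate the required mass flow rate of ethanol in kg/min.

ṁ_c = 54.6 kg/min

Heat released by hot stream: Q = 107 × 1.84 × (45.0 − 22.0) = 4528.2 kJ/min
Energy balance on cold side (adiabatic exchanger): Q = ṁ_c·Cp_c·(T_c,out − T_c,in)
ṁ_c = 4528.2 / [2.44 × (32.1 − -1.89)] = 54.599 kg/min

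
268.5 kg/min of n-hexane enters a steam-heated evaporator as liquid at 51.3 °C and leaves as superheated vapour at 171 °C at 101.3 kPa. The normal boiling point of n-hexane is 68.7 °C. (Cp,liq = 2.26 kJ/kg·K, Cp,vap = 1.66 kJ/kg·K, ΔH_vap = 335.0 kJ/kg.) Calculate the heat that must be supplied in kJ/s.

liquid 51.3→68.7 °C: 39.324 kJ/kg
vaporisation at 68.7 °C: 335 kJ/kg
vapour 68.7→171 °C: 169.82 kJ/kg
Δh = 39.324 + 335 + 169.82 = 544.14 kJ/kg
Q = ṁ·Δh = 268.5 kg/min × 544.14 kJ/kg = 146100 kJ/min
|Q| = 2435 kW

Q = 2440 kJ/s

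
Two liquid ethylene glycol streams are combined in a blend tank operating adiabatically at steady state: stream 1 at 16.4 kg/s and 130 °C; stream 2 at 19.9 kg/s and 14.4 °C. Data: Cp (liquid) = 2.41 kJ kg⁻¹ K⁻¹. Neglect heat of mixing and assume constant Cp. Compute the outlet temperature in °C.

Adiabatic, steady state ⇒ Σ ṁᵢCp,ᵢ(T_out − Tᵢ) = 0
T_out = Σ ṁᵢCp,ᵢTᵢ / Σ ṁᵢCp,ᵢ
      = 5828.7 / 87.483 = 66.627 °C

T_out = 66.6 °C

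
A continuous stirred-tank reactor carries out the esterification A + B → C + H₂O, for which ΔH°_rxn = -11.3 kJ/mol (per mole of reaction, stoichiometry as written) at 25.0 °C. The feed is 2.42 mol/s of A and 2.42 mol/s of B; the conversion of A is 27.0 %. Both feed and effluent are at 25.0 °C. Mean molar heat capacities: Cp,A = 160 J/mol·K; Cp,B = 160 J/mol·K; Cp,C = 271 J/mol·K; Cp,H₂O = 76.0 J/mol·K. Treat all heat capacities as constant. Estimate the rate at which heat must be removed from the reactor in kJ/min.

Q_out = 443 kJ/min

Extent of reaction ξ = 0.270 × 2.42 = 0.6534 mol/s
Reaction term: ξ·ΔH°_rxn = 0.6534 × -11.3 = -7.3834 kJ/s
Q = ΔH = -7.3834 kJ/s = -7.3834 kW
Heat removed = 443.01 kJ/min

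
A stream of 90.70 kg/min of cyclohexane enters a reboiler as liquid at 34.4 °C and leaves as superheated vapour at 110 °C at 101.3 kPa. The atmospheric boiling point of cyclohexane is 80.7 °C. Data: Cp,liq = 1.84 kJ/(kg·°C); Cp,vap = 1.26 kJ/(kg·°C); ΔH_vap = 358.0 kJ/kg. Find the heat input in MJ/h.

Q = 2610 MJ/h

liquid 34.4→80.7 °C: 85.192 kJ/kg
vaporisation at 80.7 °C: 358 kJ/kg
vapour 80.7→110 °C: 36.918 kJ/kg
Δh = 85.192 + 358 + 36.918 = 480.11 kJ/kg
Q = ṁ·Δh = 90.70 kg/min × 480.11 kJ/kg = 43546 kJ/min
|Q| = 725.77 kW = 2612.8 MJ/h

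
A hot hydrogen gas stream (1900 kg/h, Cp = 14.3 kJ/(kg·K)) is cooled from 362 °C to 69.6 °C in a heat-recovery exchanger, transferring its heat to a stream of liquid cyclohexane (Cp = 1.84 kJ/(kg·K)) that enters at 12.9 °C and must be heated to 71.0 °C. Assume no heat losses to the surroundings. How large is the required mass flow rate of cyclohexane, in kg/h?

Heat released by hot stream: Q = 1900 × 14.3 × (362 − 69.6) = 7.9445e+06 kJ/h
Energy balance on cold side (adiabatic exchanger): Q = ṁ_c·Cp_c·(T_c,out − T_c,in)
ṁ_c = 7.9445e+06 / [1.84 × (71.0 − 12.9)] = 74314 kg/h

ṁ_c = 74300 kg/h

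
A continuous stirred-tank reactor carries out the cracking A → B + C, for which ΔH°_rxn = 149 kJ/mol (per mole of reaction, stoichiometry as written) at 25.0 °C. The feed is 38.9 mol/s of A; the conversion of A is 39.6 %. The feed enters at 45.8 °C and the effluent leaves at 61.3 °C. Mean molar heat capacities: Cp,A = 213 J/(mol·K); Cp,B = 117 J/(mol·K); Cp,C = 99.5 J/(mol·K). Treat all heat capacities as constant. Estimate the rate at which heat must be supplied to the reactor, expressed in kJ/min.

Q_in = 146000 kJ/min

Extent of reaction ξ = 0.396 × 38.9 = 15.404 mol/s
Reaction term: ξ·ΔH°_rxn = 15.404 × 149 = 2295.3 kJ/s
Sensible, feed 45.8→25 °C: -172.34 kJ/s
Outlet flows (mol/s): A 23.496, B 15.404, C 15.404
Sensible, products 25→61.3 °C: 302.73 kJ/s
Q = ΔH = 2425.6 kJ/s = 2425.6 kW
Heat supplied = 145540 kJ/min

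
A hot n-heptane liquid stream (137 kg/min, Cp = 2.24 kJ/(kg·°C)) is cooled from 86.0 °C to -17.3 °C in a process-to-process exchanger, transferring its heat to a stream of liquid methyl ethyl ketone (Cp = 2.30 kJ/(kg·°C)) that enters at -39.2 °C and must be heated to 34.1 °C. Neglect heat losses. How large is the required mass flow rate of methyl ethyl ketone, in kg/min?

Heat released by hot stream: Q = 137 × 2.24 × (86.0 − -17.3) = 31701 kJ/min
Energy balance on cold side (adiabatic exchanger): Q = ṁ_c·Cp_c·(T_c,out − T_c,in)
ṁ_c = 31701 / [2.30 × (34.1 − -39.2)] = 188.03 kg/min

ṁ_c = 188 kg/min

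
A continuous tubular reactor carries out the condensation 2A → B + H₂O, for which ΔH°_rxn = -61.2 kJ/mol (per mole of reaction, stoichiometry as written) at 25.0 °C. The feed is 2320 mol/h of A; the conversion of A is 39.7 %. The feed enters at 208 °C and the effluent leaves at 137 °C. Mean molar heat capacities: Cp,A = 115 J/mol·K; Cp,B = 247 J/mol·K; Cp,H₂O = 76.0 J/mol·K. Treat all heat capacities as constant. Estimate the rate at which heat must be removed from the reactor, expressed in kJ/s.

Extent of reaction ξ = 0.397 × 2320 / 2 = 460.52 mol/h
Reaction term: ξ·ΔH°_rxn = 460.52 × -61.2 = -28184 kJ/h
Sensible, feed 208→25 °C: -48824 kJ/h
Outlet flows (mol/h): A 1399, B 460.52, H₂O 460.52
Sensible, products 25→137 °C: 34678 kJ/h
Q = ΔH = -42330 kJ/h = -11.758 kW
Heat removed = 11.758 kJ/s

Q_out = 11.8 kJ/s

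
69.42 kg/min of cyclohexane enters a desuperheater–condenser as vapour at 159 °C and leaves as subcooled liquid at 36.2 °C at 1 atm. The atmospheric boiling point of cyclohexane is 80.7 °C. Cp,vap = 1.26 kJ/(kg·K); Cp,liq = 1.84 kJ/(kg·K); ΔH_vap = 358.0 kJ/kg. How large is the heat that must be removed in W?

Q_c = 623000 W

vapour 159→80.7 °C: -98.658 kJ/kg
condensation at 80.7 °C: -358 kJ/kg
liquid 80.7→36.2 °C: -81.88 kJ/kg
Δh = -98.658 + -358 + -81.88 = -538.54 kJ/kg
Q = ṁ·Δh = 69.42 kg/min × -538.54 kJ/kg = -37385 kJ/min
|Q| = 623.09 kW = 623090 W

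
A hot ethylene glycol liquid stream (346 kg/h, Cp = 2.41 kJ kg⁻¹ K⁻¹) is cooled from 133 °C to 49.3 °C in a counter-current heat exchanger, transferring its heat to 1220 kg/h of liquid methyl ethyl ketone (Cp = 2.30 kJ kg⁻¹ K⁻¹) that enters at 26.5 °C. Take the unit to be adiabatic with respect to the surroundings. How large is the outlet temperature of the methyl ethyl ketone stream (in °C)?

T_c,out = 51.4 °C

Heat released by hot stream: Q = 346 × 2.41 × (133 − 49.3) = 69794 kJ/h
Energy balance on cold side (adiabatic exchanger): Q = ṁ_c·Cp_c·(T_c,out − T_c,in)
T_c,out = 26.5 + 69794/(1220 × 2.30) = 51.373 °C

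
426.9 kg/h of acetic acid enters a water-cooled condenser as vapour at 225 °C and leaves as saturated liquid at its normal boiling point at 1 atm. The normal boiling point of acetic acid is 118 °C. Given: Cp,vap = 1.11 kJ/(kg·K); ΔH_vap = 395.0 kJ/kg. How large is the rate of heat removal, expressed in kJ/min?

vapour 225→118 °C: -118.77 kJ/kg
condensation at 118 °C: -395 kJ/kg
Δh = -118.77 + -395 = -513.77 kJ/kg
Q = ṁ·Δh = 426.9 kg/h × -513.77 kJ/kg = -219330 kJ/h
|Q| = 60.925 kW = 3655.5 kJ/min

Q_c = 3660 kJ/min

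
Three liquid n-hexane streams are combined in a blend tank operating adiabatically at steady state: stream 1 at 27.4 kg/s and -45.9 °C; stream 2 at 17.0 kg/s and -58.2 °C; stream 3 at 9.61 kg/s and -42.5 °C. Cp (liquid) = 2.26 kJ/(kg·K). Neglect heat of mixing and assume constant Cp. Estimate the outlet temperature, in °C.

T_out = -49.2 °C

No heat crosses the boundary, so H_out = H_in.
T_out = Σ ṁᵢCp,ᵢTᵢ / Σ ṁᵢCp,ᵢ
      = -6001.4 / 122.06 = -49.167 °C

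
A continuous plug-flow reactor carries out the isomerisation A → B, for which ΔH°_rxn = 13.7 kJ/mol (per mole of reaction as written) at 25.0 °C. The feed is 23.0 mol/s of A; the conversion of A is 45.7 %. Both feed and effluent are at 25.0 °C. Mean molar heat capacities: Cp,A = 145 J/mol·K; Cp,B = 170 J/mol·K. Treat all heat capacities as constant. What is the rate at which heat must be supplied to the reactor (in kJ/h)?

Q_in = 518000 kJ/h

Extent of reaction ξ = 0.457 × 23.0 = 10.511 mol/s
Reaction term: ξ·ΔH°_rxn = 10.511 × 13.7 = 144 kJ/s
Q = ΔH = 144 kJ/s = 144 kW
Heat supplied = 518400 kJ/h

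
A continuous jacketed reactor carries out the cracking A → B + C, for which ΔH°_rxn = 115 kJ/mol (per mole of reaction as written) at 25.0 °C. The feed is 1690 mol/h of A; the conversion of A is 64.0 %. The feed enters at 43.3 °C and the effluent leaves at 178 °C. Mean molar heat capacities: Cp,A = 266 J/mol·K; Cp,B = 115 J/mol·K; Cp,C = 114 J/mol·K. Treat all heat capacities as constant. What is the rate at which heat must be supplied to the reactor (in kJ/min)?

Q_in = 2980 kJ/min

Extent of reaction ξ = 0.640 × 1690 = 1081.6 mol/h
Reaction term: ξ·ΔH°_rxn = 1081.6 × 115 = 124380 kJ/h
Sensible, feed 43.3→25 °C: -8226.6 kJ/h
Outlet flows (mol/h): A 608.4, B 1081.6, C 1081.6
Sensible, products 25→178 °C: 62657 kJ/h
Q = ΔH = 178810 kJ/h = 49.671 kW
Heat supplied = 2980.2 kJ/min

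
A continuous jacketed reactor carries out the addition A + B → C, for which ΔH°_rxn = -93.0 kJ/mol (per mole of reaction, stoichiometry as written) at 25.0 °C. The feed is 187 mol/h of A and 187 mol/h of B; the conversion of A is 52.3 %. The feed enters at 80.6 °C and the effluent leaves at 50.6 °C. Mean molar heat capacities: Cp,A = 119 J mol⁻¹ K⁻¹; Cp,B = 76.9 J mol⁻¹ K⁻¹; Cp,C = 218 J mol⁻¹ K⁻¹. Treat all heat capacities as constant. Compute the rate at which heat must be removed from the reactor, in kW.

Q_out = 2.82 kW

Extent of reaction ξ = 0.523 × 187 = 97.801 mol/h
Reaction term: ξ·ΔH°_rxn = 97.801 × -93.0 = -9095.5 kJ/h
Sensible, feed 80.6→25 °C: -2036.8 kJ/h
Outlet flows (mol/h): A 89.199, B 89.199, C 97.801
Sensible, products 25→50.6 °C: 993.14 kJ/h
Q = ΔH = -10139 kJ/h = -2.8164 kW
Heat removed = 2.8164 kW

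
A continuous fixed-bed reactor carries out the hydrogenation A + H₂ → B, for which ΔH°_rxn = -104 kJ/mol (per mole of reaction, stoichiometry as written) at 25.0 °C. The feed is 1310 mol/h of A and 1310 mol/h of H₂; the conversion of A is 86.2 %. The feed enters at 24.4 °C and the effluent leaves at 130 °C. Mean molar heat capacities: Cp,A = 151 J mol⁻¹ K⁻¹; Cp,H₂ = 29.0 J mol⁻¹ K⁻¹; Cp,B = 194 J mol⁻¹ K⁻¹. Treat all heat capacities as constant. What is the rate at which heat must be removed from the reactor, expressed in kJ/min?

Extent of reaction ξ = 0.862 × 1310 = 1129.2 mol/h
Reaction term: ξ·ΔH°_rxn = 1129.2 × -104 = -117440 kJ/h
Sensible, feed 24.4→25 °C: 141.48 kJ/h
Outlet flows (mol/h): A 180.78, H₂ 180.78, B 1129.2
Sensible, products 25→130 °C: 26419 kJ/h
Q = ΔH = -90878 kJ/h = -25.244 kW
Heat removed = 1514.6 kJ/min

Q_out = 1510 kJ/min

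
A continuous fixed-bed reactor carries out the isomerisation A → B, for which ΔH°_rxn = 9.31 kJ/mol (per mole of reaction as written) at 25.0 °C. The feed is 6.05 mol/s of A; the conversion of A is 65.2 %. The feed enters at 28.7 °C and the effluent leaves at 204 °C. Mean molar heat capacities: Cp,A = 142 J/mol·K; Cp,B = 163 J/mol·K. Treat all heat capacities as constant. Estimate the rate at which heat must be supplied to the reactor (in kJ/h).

Extent of reaction ξ = 0.652 × 6.05 = 3.9446 mol/s
Reaction term: ξ·ΔH°_rxn = 3.9446 × 9.31 = 36.724 kJ/s
Sensible, feed 28.7→25 °C: -3.1787 kJ/s
Outlet flows (mol/s): A 2.1054, B 3.9446
Sensible, products 25→204 °C: 168.61 kJ/s
Q = ΔH = 202.15 kJ/s = 202.15 kW
Heat supplied = 727750 kJ/h

Q_in = 728000 kJ/h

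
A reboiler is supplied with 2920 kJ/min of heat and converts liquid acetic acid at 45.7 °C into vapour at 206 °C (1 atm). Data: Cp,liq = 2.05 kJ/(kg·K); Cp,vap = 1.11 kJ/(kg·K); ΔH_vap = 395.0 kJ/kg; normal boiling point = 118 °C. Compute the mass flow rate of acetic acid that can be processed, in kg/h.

Δh = 2.05×(118−45.7) + 395.0 + 1.11×(206−118) = 640.89 kJ/kg
Q = 2920 kJ/min = 48.667 kJ/s = 175200 kJ/h
ṁ = Q/Δh = 175200 / 640.89 = 273.37 kg/h

ṁ = 273 kg/h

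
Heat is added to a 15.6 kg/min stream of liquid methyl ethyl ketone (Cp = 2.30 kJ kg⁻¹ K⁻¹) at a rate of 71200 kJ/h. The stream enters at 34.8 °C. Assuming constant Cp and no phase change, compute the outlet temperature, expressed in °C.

Q = 71200 kJ/h = 1186.7 kJ/min
ΔT = Q/(ṁ·Cp) = 1186.7/(15.6×2.30) = 33.073 K
T_out = 34.8 + 33.073 = 67.873 °C

T_out = 67.9 °C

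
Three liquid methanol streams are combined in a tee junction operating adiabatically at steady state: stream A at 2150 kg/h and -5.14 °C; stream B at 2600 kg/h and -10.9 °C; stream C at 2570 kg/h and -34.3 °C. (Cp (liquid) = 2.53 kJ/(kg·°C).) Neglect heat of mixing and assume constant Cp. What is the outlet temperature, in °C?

No heat crosses the boundary, so H_out = H_in.
T_out = Σ ṁᵢCp,ᵢTᵢ / Σ ṁᵢCp,ᵢ
      = -322680 / 18520 = -17.424 °C

T_out = -17.4 °C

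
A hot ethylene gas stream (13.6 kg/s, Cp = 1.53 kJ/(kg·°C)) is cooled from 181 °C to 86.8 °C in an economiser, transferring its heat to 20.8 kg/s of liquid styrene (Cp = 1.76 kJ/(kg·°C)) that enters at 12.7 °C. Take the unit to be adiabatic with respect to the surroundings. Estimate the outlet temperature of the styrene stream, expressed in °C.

T_c,out = 66.2 °C

Heat released by hot stream: Q = 13.6 × 1.53 × (181 − 86.8) = 1960.1 kJ/s
Energy balance on cold side (adiabatic exchanger): Q = ṁ_c·Cp_c·(T_c,out − T_c,in)
T_c,out = 12.7 + 1960.1/(20.8 × 1.76) = 66.243 °C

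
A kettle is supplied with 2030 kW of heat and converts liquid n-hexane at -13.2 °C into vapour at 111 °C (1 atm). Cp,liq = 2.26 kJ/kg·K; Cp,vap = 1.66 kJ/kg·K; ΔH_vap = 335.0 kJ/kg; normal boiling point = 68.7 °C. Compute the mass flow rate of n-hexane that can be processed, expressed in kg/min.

ṁ = 206 kg/min

Δh = 2.26×(68.7−-13.2) + 335.0 + 1.66×(111−68.7) = 590.31 kJ/kg
Q = 2030 kW = 2030 kJ/s = 121800 kJ/min
ṁ = Q/Δh = 121800 / 590.31 = 206.33 kg/min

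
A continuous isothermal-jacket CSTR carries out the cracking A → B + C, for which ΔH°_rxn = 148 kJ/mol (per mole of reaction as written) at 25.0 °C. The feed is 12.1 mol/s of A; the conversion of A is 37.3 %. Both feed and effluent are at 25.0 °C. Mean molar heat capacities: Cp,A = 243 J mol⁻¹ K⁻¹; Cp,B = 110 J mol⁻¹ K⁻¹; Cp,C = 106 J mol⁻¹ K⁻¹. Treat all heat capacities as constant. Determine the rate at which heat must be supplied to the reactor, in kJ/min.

Q_in = 40100 kJ/min

Extent of reaction ξ = 0.373 × 12.1 = 4.5133 mol/s
Reaction term: ξ·ΔH°_rxn = 4.5133 × 148 = 667.97 kJ/s
Q = ΔH = 667.97 kJ/s = 667.97 kW
Heat supplied = 40078 kJ/min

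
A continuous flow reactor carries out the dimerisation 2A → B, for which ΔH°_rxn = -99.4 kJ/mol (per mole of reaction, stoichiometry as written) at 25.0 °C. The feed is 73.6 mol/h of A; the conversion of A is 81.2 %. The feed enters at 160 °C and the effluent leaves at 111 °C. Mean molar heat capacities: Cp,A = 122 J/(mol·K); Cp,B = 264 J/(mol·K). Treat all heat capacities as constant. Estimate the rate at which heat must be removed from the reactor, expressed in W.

Extent of reaction ξ = 0.812 × 73.6 / 2 = 29.882 mol/h
Reaction term: ξ·ΔH°_rxn = 29.882 × -99.4 = -2970.2 kJ/h
Sensible, feed 160→25 °C: -1212.2 kJ/h
Outlet flows (mol/h): A 13.837, B 29.882
Sensible, products 25→111 °C: 823.61 kJ/h
Q = ΔH = -3358.8 kJ/h = -0.933 kW
Heat removed = 933 W

Q_out = 933 W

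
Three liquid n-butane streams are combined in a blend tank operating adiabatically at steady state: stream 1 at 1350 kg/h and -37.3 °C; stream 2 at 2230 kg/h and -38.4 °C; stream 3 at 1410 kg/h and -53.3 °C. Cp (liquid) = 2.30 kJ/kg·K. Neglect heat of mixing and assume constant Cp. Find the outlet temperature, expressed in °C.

T_out = -42.3 °C

Adiabatic, steady state ⇒ Σ ṁᵢCp,ᵢ(T_out − Tᵢ) = 0
T_out = Σ ṁᵢCp,ᵢTᵢ / Σ ṁᵢCp,ᵢ
      = -485620 / 11477 = -42.313 °C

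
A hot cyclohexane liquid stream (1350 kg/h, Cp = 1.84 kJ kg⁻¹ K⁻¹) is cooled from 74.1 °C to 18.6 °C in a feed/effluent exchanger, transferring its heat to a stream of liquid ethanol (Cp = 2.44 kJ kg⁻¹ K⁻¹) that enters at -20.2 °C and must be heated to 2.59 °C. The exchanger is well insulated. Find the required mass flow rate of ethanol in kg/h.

ṁ_c = 2480 kg/h

Heat released by hot stream: Q = 1350 × 1.84 × (74.1 − 18.6) = 137860 kJ/h
Energy balance on cold side (adiabatic exchanger): Q = ṁ_c·Cp_c·(T_c,out − T_c,in)
ṁ_c = 137860 / [2.44 × (2.59 − -20.2)] = 2479.2 kg/h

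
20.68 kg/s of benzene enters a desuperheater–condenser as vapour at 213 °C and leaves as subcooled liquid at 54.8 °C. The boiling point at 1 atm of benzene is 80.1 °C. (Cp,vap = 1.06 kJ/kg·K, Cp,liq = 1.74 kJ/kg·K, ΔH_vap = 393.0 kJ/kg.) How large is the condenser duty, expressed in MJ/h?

vapour 213→80.1 °C: -140.87 kJ/kg
condensation at 80.1 °C: -393 kJ/kg
liquid 80.1→54.8 °C: -44.022 kJ/kg
Δh = -140.87 + -393 + -44.022 = -577.9 kJ/kg
Q = ṁ·Δh = 20.68 kg/s × -577.9 kJ/kg = -11951 kJ/s
|Q| = 11951 kW = 43023 MJ/h

Q_c = 43000 MJ/h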